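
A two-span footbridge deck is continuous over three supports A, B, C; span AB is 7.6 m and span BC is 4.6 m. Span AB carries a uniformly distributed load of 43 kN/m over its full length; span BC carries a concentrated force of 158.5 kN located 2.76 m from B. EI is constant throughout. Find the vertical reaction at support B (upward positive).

R_B = 310.4 kN

Release continuity at B by inserting a hinge; the redundant is the internal moment M_B. The primary structure is two simply-supported spans AB and BC.
Rotations at B on the released spans (each span's end-slope, ×1/EI):
  span AB: UDL 43: wL³/(24EI) = 786.5/EI
  span BC: point load 158.5 at a = 2.76: Pab(L + b)/(6LEI) = 187.8/EI
  relative rotation θ_0 = (786.5 + 187.8)/EI = 974.3/EI
A unit hogging moment at B produces rotation L₁/(3EI) + L₂/(3EI) = 4.067/EI.
Compatibility: M_B·(L₁+L₂)/(3EI) = θ_0, giving M_B = 239.6 kN·m (hogging).
Span AB, ΣM about A with M_B applied at B: R_B^{AB}·7.6 = 1242 + 239.6, so R_B^{AB} = 194.9 kN and R_A = 326.8 − 194.9 = 131.9 kN.
Span BC, ΣM about C: R_B^{BC}·4.6 = 291.6 + 239.6, so R_B^{BC} = 115.5 kN and R_C = 158.5 − 115.5 = 43.02 kN.
R_B = 194.9 + 115.5 = 310.4 kN.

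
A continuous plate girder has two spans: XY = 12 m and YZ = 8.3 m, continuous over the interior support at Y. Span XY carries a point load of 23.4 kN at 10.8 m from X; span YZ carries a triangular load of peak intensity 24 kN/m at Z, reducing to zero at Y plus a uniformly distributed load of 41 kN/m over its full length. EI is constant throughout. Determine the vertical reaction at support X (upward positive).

Insert a hinge at Y; M_Y is the redundant, and each span becomes simply supported.
End slopes at the hinge Y, treating each span as simply supported:
  span XY: point load 23.4 at a = 10.8: Pab(L + a)/(6LEI) = 96.03/EI
  span YZ: triangular load, peak 24: 7w₀L³/(360EI) = 266.8/EI
  span YZ: UDL 41: wL³/(24EI) = 976.8/EI
  relative rotation θ_0 = (96.03 + 1244)/EI = 1340/EI
A unit hogging moment at Y produces rotation L₁/(3EI) + L₂/(3EI) = 6.767/EI.
Compatibility: M_Y·(L₁+L₂)/(3EI) = θ_0, giving M_Y = 198 kN·m (hogging).
Span XY, ΣM about X with M_Y applied at Y: R_Y^{XY}·12 = 252.7 + 198, so R_Y^{XY} = 37.56 kN and R_X = 23.4 − 37.56 = -14.16 kN.

R_X = -14.16 kN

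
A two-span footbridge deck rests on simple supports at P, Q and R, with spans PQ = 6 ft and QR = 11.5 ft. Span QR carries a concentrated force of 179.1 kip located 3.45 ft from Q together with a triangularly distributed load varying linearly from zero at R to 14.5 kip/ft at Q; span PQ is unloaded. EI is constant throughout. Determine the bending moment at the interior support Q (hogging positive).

Take M_Q as the redundant. Released structure: two simple spans PQ and QR with a hinge at Q.
Rotations at Q on the released spans (each span's end-slope, ×1/EI):
  span QR: point load 179.1 at a = 3.45: Pab(L + b)/(6LEI) = 1409/EI
  span QR: triangular load, peak 14.5: w₀L³/(45EI) = 490.1/EI
  relative rotation θ_0 = (0 + 1899)/EI = 1899/EI
A unit hogging moment at Q produces rotation L₁/(3EI) + L₂/(3EI) = 5.833/EI.
Slope continuity at Q: θ_0 = M_Q·5.833/EI, so M_Q = 1899/5.833 = 325.6 kip·ft (hogging).

M_Q = 325.6 kip·ft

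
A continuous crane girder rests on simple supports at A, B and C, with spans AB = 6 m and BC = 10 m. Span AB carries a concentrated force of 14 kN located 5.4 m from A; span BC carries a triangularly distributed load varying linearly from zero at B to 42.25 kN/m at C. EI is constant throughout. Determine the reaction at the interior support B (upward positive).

Take M_B as the redundant. Released structure: two simple spans AB and BC with a hinge at B.
Discontinuity in slope at B on the released structure — sum the simple-span end rotations:
  span AB: point load 14 at a = 5.4: Pab(L + a)/(6LEI) = 14.36/EI
  span BC: triangular load, peak 42.25: 7w₀L³/(360EI) = 821.5/EI
  relative rotation θ_0 = (14.36 + 821.5)/EI = 835.9/EI
A unit hogging moment at B produces rotation L₁/(3EI) + L₂/(3EI) = 5.333/EI.
Compatibility: M_B·(L₁+L₂)/(3EI) = θ_0, giving M_B = 156.7 kN·m (hogging).
Span AB, ΣM about A with M_B applied at B: R_B^{AB}·6 = 75.6 + 156.7, so R_B^{AB} = 38.72 kN and R_A = 14 − 38.72 = -24.72 kN.
Span BC, ΣM about C: R_B^{BC}·10 = 704.2 + 156.7, so R_B^{BC} = 86.09 kN and R_C = 211.2 − 86.09 = 125.2 kN.
R_B = 38.72 + 86.09 = 124.8 kN.

R_B = 124.8 kN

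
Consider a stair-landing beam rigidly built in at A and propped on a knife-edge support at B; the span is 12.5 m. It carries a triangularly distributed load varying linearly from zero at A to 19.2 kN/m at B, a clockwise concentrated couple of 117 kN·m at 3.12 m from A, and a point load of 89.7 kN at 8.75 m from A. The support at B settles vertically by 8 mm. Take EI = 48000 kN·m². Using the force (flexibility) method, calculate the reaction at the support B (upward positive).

Take the reaction at B as the redundant and release it; the primary structure is a cantilever fixed at A.
Primary-structure tip deflection at B by superposition:
  triangular load, peak 19.2 at the free end: 11w₀L⁴/(120EI) = 42969/EI
  clockwise couple 117 at a = 3.12: M₀a(2L − a)/(2EI) = 3994/EI
  point load 89.7 at a = 8.75: Pa²(3L − a)/(6EI) = 32908/EI
  δ_0 = 79870/EI
Tip deflection under a unit load at B: L³/(3EI) = 651/EI.
With EI = 48000 kN·m²: δ_0 = 1.664 m and δ_{BB} = 0.013563 m/kN.
Compatibility — the beam at B must follow the support down by 0.008 m: δ_0 − R_B·δ_{BB} = 0.008, so R_B = (1.664 − 0.008)/0.013563 = 122.1 kN.

R_B = 122.1 kN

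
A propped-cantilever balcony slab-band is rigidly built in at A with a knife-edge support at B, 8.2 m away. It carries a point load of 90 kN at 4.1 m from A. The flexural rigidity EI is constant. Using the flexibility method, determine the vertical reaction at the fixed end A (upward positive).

Remove the prop at B; the released (primary) structure is a cantilever built in at A.
Primary-structure tip deflection at B by superposition:
  point load 90 at a = 4.1: Pa²(3L − a)/(6EI) = 5169/EI
Tip deflection under a unit load at B: L³/(3EI) = 183.8/EI.
Compatibility at B: δ_0 − R_B·δ_{BB} = 0, so R_B = 5169/183.8 = 28.12 kN.
Vertical equilibrium: R_A = ΣP − R_B = 90 − 28.12 = 61.88 kN.

R_A = 61.88 kN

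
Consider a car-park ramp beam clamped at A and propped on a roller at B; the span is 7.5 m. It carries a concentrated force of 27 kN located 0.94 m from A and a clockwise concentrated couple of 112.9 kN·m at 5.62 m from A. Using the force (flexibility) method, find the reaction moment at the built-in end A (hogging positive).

Choose R_B as the redundant. The primary structure is the cantilever fixed at A.
Downward deflection at the released point B due to the loads:
  point load 27 at a = 0.94: Pa²(3L − a)/(6EI) = 85.73/EI
  clockwise couple 112.9 at a = 5.62: M₀a(2L − a)/(2EI) = 2976/EI
  δ_0 = 3062/EI
Tip deflection under a unit load at B: L³/(3EI) = 140.6/EI.
The prop prevents deflection at B: R_B = δ_0/δ_{BB} = 3062/140.6 = 21.77 kN.
Moment equilibrium about A: M_A = Σ(load moments about A) − R_B·L = 138.3 − 21.77×7.5 = -25 kN·m.

M_A = -25 kN·m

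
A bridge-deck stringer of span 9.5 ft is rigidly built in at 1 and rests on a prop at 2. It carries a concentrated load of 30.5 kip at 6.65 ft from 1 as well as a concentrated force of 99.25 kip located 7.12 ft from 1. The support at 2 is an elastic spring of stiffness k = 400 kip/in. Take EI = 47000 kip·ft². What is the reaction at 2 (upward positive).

Remove the prop at 2; the released (primary) structure is a cantilever built in at 1.
Deflection at 2 on the released cantilever, summing each load's contribution:
  point load 30.5 at a = 6.65: Pa²(3L − a)/(6EI) = 4912/EI
  point load 99.25 at a = 7.12: Pa²(3L − a)/(6EI) = 17929/EI
  δ_0 = 22840/EI
Tip deflection under a unit load at 2: L³/(3EI) = 285.8/EI.
With EI = 47000 kip·ft²: δ_0 = 0.48597 ft and δ_{22} = 0.006081 ft/kip.
Compatibility — the spring shortens by R_2/k under the reaction it provides: δ_0 − R_2·δ_{22} = R_2/k. With 1/k = 1/(400×12) ft/kip = 0.000208 ft/kip, R_2 = δ_0 / (δ_{22} + 1/k) = 0.48597 / (0.006081 + 0.000208) = 77.27 kip.

R_2 = 77.27 kip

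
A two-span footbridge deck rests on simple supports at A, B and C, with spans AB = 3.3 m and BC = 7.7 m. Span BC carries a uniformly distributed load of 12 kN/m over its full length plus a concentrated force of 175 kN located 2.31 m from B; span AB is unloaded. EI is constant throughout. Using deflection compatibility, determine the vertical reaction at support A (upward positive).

R_A = -69.89 kN

Take M_B as the redundant. Released structure: two simple spans AB and BC with a hinge at B.
Rotations at B on the released spans (each span's end-slope, ×1/EI):
  span BC: UDL 12: wL³/(24EI) = 228.3/EI
  span BC: point load 175 at a = 2.31: Pab(L + b)/(6LEI) = 617.4/EI
  relative rotation θ_0 = (0 + 845.6)/EI = 845.6/EI
A unit hogging moment at B produces rotation L₁/(3EI) + L₂/(3EI) = 3.667/EI.
Compatibility: M_B·(L₁+L₂)/(3EI) = θ_0, giving M_B = 230.6 kN·m (hogging).
Span AB, ΣM about A with M_B applied at B: R_B^{AB}·3.3 = 0 + 230.6, so R_B^{AB} = 69.89 kN and R_A = 0 − 69.89 = -69.89 kN.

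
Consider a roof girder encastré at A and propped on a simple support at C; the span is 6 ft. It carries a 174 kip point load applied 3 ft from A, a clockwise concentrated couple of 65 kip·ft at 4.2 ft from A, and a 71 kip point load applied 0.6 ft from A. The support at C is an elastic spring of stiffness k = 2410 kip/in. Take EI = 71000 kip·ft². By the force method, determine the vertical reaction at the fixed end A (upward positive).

R_A = 177.1 kip

Remove the prop at C; the released (primary) structure is a cantilever built in at A.
Free-end deflection of the primary structure under the applied loading (downward +):
  point load 174 at a = 3: Pa²(3L − a)/(6EI) = 3915/EI
  clockwise couple 65 at a = 4.2: M₀a(2L − a)/(2EI) = 1065/EI
  point load 71 at a = 0.6: Pa²(3L − a)/(6EI) = 74.12/EI
  δ_0 = 5054/EI
Tip deflection under a unit load at C: L³/(3EI) = 72/EI.
With EI = 71000 kip·ft²: δ_0 = 0.071181 ft and δ_{CC} = 0.001014 ft/kip.
Compatibility — the spring shortens by R_C/k under the reaction it provides: δ_0 − R_C·δ_{CC} = R_C/k. With 1/k = 1/(2410×12) ft/kip = 0.000035 ft/kip, R_C = δ_0 / (δ_{CC} + 1/k) = 0.071181 / (0.001014 + 0.000035) = 67.88 kip.
Vertical equilibrium: R_A = ΣP − R_C = 245 − 67.88 = 177.1 kip.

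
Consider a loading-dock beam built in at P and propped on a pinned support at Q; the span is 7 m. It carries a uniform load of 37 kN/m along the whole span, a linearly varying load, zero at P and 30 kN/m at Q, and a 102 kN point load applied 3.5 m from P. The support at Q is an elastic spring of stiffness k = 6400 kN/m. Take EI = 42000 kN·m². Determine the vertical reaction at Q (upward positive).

R_Q = 176.6 kN

Remove the prop at Q; the released (primary) structure is a cantilever built in at P.
Primary-structure tip deflection at Q by superposition:
  UDL 37: wL⁴/(8EI) = 11105/EI
  triangular load, peak 30 at the free end: 11w₀L⁴/(120EI) = 6603/EI
  point load 102 at a = 3.5: Pa²(3L − a)/(6EI) = 3644/EI
  δ_0 = 21352/EI
Flexibility coefficient — unit upward force at Q: δ_{QQ} = L³/(3EI) = 114.3/EI.
With EI = 42000 kN·m²: δ_0 = 0.50838 m and δ_{QQ} = 0.002722 m/kN.
Compatibility — the spring shortens by R_Q/k under the reaction it provides: δ_0 − R_Q·δ_{QQ} = R_Q/k. With 1/k = 0.000156 m/kN, R_Q = δ_0 / (δ_{QQ} + 1/k) = 0.50838 / (0.002722 + 0.000156) = 176.6 kN.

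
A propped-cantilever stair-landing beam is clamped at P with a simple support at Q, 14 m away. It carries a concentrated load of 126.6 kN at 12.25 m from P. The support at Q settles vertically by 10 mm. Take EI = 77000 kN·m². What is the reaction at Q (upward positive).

R_Q = 102.1 kN

Remove the prop at Q; the released (primary) structure is a cantilever built in at P.
Downward deflection at the released point Q due to the loads:
  point load 126.6 at a = 12.25: Pa²(3L − a)/(6EI) = 94198/EI
Tip deflection under a unit load at Q: L³/(3EI) = 914.7/EI.
With EI = 77000 kN·m²: δ_0 = 1.2234 m and δ_{QQ} = 0.011879 m/kN.
Compatibility — the beam at Q must follow the support down by 0.01 m: δ_0 − R_Q·δ_{QQ} = 0.01, so R_Q = (1.2234 − 0.01)/0.011879 = 102.1 kN.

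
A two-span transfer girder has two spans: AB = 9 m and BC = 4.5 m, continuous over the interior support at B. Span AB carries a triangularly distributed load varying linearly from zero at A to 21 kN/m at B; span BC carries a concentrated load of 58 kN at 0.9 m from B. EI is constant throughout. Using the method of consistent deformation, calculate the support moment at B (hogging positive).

Take M_B as the redundant. Released structure: two simple spans AB and BC with a hinge at B.
Discontinuity in slope at B on the released structure — sum the simple-span end rotations:
  span AB: triangular load, peak 21: w₀L³/(45EI) = 340.2/EI
  span BC: point load 58 at a = 0.9: Pab(L + b)/(6LEI) = 56.38/EI
  relative rotation θ_0 = (340.2 + 56.38)/EI = 396.6/EI
A unit hogging moment at B produces rotation L₁/(3EI) + L₂/(3EI) = 4.5/EI.
Slope continuity at B: θ_0 = M_B·4.5/EI, so M_B = 396.6/4.5 = 88.13 kN·m (hogging).

M_B = 88.13 kN·m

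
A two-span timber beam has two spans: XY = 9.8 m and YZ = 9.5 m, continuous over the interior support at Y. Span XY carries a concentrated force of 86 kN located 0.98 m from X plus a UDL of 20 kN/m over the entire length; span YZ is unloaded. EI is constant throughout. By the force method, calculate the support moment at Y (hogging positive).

M_Y = 143.1 kN·m

Release continuity at Y by inserting a hinge; the redundant is the internal moment M_Y. The primary structure is two simply-supported spans XY and YZ.
Discontinuity in slope at Y on the released structure — sum the simple-span end rotations:
  span XY: point load 86 at a = 0.98: Pab(L + a)/(6LEI) = 136.3/EI
  span XY: UDL 20: wL³/(24EI) = 784.3/EI
  relative rotation θ_0 = (920.6 + 0)/EI = 920.6/EI
A unit hogging moment at Y produces rotation L₁/(3EI) + L₂/(3EI) = 6.433/EI.
Slope continuity at Y: θ_0 = M_Y·6.433/EI, so M_Y = 920.6/6.433 = 143.1 kN·m (hogging).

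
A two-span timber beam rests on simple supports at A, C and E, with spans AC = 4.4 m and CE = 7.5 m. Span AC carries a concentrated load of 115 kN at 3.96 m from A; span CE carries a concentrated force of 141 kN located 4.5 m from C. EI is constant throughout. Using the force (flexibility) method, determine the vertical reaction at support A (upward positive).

R_A = -17.58 kN

Insert a hinge at C; M_C is the redundant, and each span becomes simply supported.
End slopes at the hinge C, treating each span as simply supported:
  span AC: point load 115 at a = 3.96: Pab(L + a)/(6LEI) = 63.45/EI
  span CE: point load 141 at a = 4.5: Pab(L + b)/(6LEI) = 444.1/EI
  relative rotation θ_0 = (63.45 + 444.1)/EI = 507.6/EI
A unit hogging moment at C produces rotation L₁/(3EI) + L₂/(3EI) = 3.967/EI.
Compatibility: M_C·(L₁+L₂)/(3EI) = θ_0, giving M_C = 128 kN·m (hogging).
Span AC, ΣM about A with M_C applied at C: R_C^{AC}·4.4 = 455.4 + 128, so R_C^{AC} = 132.6 kN and R_A = 115 − 132.6 = -17.58 kN.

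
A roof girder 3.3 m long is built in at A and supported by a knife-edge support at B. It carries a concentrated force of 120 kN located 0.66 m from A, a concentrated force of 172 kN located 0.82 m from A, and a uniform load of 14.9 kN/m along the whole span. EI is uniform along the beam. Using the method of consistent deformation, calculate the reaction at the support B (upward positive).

Release the roller at B. Primary structure: cantilever fixed at A.
Free-end deflection of the primary structure under the applied loading (downward +):
  point load 120 at a = 0.66: Pa²(3L − a)/(6EI) = 80.5/EI
  point load 172 at a = 0.82: Pa²(3L − a)/(6EI) = 175/EI
  UDL 14.9: wL⁴/(8EI) = 220.9/EI
  δ_0 = 476.4/EI
Flexibility coefficient — unit upward force at B: δ_{BB} = L³/(3EI) = 11.98/EI.
The prop prevents deflection at B: R_B = δ_0/δ_{BB} = 476.4/11.98 = 39.77 kN.

R_B = 39.77 kN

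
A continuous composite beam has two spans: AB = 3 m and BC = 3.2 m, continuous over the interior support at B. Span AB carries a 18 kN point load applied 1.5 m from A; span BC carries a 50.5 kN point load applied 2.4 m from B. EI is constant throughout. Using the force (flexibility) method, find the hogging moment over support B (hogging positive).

Insert a hinge at B; M_B is the redundant, and each span becomes simply supported.
Rotations at B on the released spans (each span's end-slope, ×1/EI):
  span AB: point load 18 at a = 1.5: Pab(L + a)/(6LEI) = 10.12/EI
  span BC: point load 50.5 at a = 2.4: Pab(L + b)/(6LEI) = 20.2/EI
  relative rotation θ_0 = (10.12 + 20.2)/EI = 30.32/EI
A unit hogging moment at B produces rotation L₁/(3EI) + L₂/(3EI) = 2.067/EI.
Compatibility: M_B·(L₁+L₂)/(3EI) = θ_0, giving M_B = 14.67 kN·m (hogging).

M_B = 14.67 kN·m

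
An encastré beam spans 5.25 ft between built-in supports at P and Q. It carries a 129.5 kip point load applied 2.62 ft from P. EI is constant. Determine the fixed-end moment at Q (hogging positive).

M_Q = 84.82 kip·ft

Take the two fixed-end moments M_P, M_Q as redundants; the released structure is the simple span PQ.
Simple-span end rotations at P and Q under the given loads:
  at P: point load 129.5 at a = 2.62: Pab(L + b)/(6LEI) = 223.2/EI
  at Q: point load 129.5 at a = 2.62: Pab(L + a)/(6LEI) = 222.9/EI
  θ_P0 = 223.2/EI,  θ_Q0 = 222.9/EI
Flexibility coefficients: a unit moment at one end gives L/(3EI) there and L/(6EI) at the far end, so f₁₁ = f₂₂ = 1.75/EI and f₁₂ = f₂₁ = 0.875/EI.
Compatibility — zero rotation at each built-in end:
  1.75 M_P + 0.875 M_Q = 223.2
  0.875 M_P + 1.75 M_Q = 222.9
Solving the pair gives M_P = 85.15 kip·ft and M_Q = 84.82 kip·ft (hogging).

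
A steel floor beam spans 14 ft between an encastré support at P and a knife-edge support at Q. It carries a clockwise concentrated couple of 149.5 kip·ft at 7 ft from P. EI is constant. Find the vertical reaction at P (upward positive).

R_P = -12.01 kip

Choose R_Q as the redundant. The primary structure is the cantilever fixed at P.
Downward deflection at the released point Q due to the loads:
  clockwise couple 149.5 at a = 7: M₀a(2L − a)/(2EI) = 10988/EI
Flexibility coefficient — unit upward force at Q: δ_{QQ} = L³/(3EI) = 914.7/EI.
Compatibility at Q: δ_0 − R_Q·δ_{QQ} = 0, so R_Q = 10988/914.7 = 12.01 kip.
Vertical equilibrium: R_P = ΣP − R_Q = 0 − 12.01 = -12.01 kip.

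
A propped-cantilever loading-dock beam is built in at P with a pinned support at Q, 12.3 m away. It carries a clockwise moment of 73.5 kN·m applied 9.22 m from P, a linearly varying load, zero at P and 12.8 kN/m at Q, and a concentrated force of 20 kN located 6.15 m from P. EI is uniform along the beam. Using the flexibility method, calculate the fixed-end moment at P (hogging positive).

Remove the prop at Q; the released (primary) structure is a cantilever built in at P.
Free-end deflection of the primary structure under the applied loading (downward +):
  clockwise couple 73.5 at a = 9.22: M₀a(2L − a)/(2EI) = 5211/EI
  triangular load, peak 12.8 at the free end: 11w₀L⁴/(120EI) = 26856/EI
  point load 20 at a = 6.15: Pa²(3L − a)/(6EI) = 3877/EI
  δ_0 = 35944/EI
Flexibility coefficient — unit upward force at Q: δ_{QQ} = L³/(3EI) = 620.3/EI.
Compatibility at Q: δ_0 − R_Q·δ_{QQ} = 0, so R_Q = 35944/620.3 = 57.95 kN.
Moment equilibrium about P: M_P = Σ(load moments about P) − R_Q·L = 842 − 57.95×12.3 = 129.3 kN·m.

M_P = 129.3 kN·m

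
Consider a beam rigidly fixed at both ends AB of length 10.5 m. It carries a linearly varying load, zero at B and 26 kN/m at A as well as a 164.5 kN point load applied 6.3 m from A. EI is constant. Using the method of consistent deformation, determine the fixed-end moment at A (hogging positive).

M_A = 309.1 kN·m

Take the two fixed-end moments M_A, M_B as redundants; the released structure is the simple span AB.
On the primary (simply-supported) span, the end slopes from the loading are:
  at A: triangular load, peak 26: w₀L³/(45EI) = 668.9/EI
  at B: triangular load, peak 26: 7w₀L³/(360EI) = 585.2/EI
  at A: point load 164.5 at a = 6.3: Pab(L + b)/(6LEI) = 1016/EI
  at B: point load 164.5 at a = 6.3: Pab(L + a)/(6LEI) = 1161/EI
  θ_A0 = 1684/EI,  θ_B0 = 1746/EI
Flexibility coefficients: a unit moment at one end gives L/(3EI) there and L/(6EI) at the far end, so f₁₁ = f₂₂ = 3.5/EI and f₁₂ = f₂₁ = 1.75/EI.
Compatibility — zero rotation at each built-in end:
  3.5 M_A + 1.75 M_B = 1684
  1.75 M_A + 3.5 M_B = 1746
Solving the pair gives M_A = 309.1 kN·m and M_B = 344.3 kN·m (hogging).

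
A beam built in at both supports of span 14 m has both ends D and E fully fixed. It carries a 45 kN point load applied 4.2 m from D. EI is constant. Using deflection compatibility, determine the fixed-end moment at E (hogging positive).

Take the two fixed-end moments M_D, M_E as redundants; the released structure is the simple span DE.
Simple-span end rotations at D and E under the given loads:
  at D: point load 45 at a = 4.2: Pab(L + b)/(6LEI) = 524.8/EI
  at E: point load 45 at a = 4.2: Pab(L + a)/(6LEI) = 401.3/EI
  θ_D0 = 524.8/EI,  θ_E0 = 401.3/EI
Flexibility coefficients: a unit moment at one end gives L/(3EI) there and L/(6EI) at the far end, so f₁₁ = f₂₂ = 4.667/EI and f₁₂ = f₂₁ = 2.333/EI.
Compatibility — zero rotation at each built-in end:
  4.667 M_D + 2.333 M_E = 524.8
  2.333 M_D + 4.667 M_E = 401.3
Solving the pair gives M_D = 92.61 kN·m and M_E = 39.69 kN·m (hogging).

M_E = 39.69 kN·m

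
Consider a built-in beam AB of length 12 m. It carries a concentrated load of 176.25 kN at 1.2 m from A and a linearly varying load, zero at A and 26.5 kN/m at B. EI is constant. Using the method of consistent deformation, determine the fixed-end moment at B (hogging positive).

M_B = 209.8 kN·m

Take the two fixed-end moments M_A, M_B as redundants; the released structure is the simple span AB.
On the primary (simply-supported) span, the end slopes from the loading are:
  at A: point load 176.25 at a = 1.2: Pab(L + b)/(6LEI) = 723.3/EI
  at B: point load 176.25 at a = 1.2: Pab(L + a)/(6LEI) = 418.8/EI
  at A: triangular load, peak 26.5: 7w₀L³/(360EI) = 890.4/EI
  at B: triangular load, peak 26.5: w₀L³/(45EI) = 1018/EI
  θ_A0 = 1614/EI,  θ_B0 = 1436/EI
Flexibility coefficients: a unit moment at one end gives L/(3EI) there and L/(6EI) at the far end, so f₁₁ = f₂₂ = 4/EI and f₁₂ = f₂₁ = 2/EI.
Compatibility — zero rotation at each built-in end:
  4 M_A + 2 M_B = 1614
  2 M_A + 4 M_B = 1436
Solving the pair gives M_A = 298.5 kN·m and M_B = 209.8 kN·m (hogging).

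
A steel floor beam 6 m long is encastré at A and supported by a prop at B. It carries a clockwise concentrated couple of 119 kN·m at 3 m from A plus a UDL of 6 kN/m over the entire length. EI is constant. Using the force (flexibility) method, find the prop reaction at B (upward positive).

R_B = 35.81 kN

Take the reaction at B as the redundant and release it; the primary structure is a cantilever fixed at A.
Deflection at B on the released cantilever, summing each load's contribution:
  clockwise couple 119 at a = 3: M₀a(2L − a)/(2EI) = 1606/EI
  UDL 6: wL⁴/(8EI) = 972/EI
  δ_0 = 2578/EI
Tip deflection under a unit load at B: L³/(3EI) = 72/EI.
The prop prevents deflection at B: R_B = δ_0/δ_{BB} = 2578/72 = 35.81 kN.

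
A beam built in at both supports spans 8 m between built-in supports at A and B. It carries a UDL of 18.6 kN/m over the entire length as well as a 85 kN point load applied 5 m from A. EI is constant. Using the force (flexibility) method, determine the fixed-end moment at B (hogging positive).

M_B = 198.8 kN·m

Take the two fixed-end moments M_A, M_B as redundants; the released structure is the simple span AB.
On the primary (simply-supported) span, the end slopes from the loading are:
  at A: UDL 18.6: wL³/(24EI) = 396.8/EI
  at B: UDL 18.6: wL³/(24EI) = 396.8/EI
  at A: point load 85 at a = 5: Pab(L + b)/(6LEI) = 292.2/EI
  at B: point load 85 at a = 5: Pab(L + a)/(6LEI) = 345.3/EI
  θ_A0 = 689/EI,  θ_B0 = 742.1/EI
Flexibility coefficients: a unit moment at one end gives L/(3EI) there and L/(6EI) at the far end, so f₁₁ = f₂₂ = 2.667/EI and f₁₂ = f₂₁ = 1.333/EI.
Compatibility — zero rotation at each built-in end:
  2.667 M_A + 1.333 M_B = 689
  1.333 M_A + 2.667 M_B = 742.1
Solving the pair gives M_A = 159 kN·m and M_B = 198.8 kN·m (hogging).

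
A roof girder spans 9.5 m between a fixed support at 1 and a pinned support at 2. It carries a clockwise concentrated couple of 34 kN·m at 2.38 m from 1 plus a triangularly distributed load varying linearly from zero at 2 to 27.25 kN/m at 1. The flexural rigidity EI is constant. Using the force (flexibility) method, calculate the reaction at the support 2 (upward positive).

Release the roller at 2. Primary structure: cantilever fixed at 1.
Deflection at 2 on the released cantilever, summing each load's contribution:
  clockwise couple 34 at a = 2.38: M₀a(2L − a)/(2EI) = 672.4/EI
  triangular load, peak 27.25 at the fixed end: w₀L⁴/(30EI) = 7398/EI
  δ_0 = 8071/EI
Flexibility coefficient — unit upward force at 2: δ_{22} = L³/(3EI) = 285.8/EI.
Compatibility at 2: δ_0 − R_2·δ_{22} = 0, so R_2 = 8071/285.8 = 28.24 kN.

R_2 = 28.24 kN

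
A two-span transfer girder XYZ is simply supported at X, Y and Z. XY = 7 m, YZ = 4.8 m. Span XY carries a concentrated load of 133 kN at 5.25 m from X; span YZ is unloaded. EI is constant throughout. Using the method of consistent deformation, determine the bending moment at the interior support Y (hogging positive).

Take M_Y as the redundant. Released structure: two simple spans XY and YZ with a hinge at Y.
Discontinuity in slope at Y on the released structure — sum the simple-span end rotations:
  span XY: point load 133 at a = 5.25: Pab(L + a)/(6LEI) = 356.4/EI
  relative rotation θ_0 = (356.4 + 0)/EI = 356.4/EI
A unit hogging moment at Y produces rotation L₁/(3EI) + L₂/(3EI) = 3.933/EI.
Compatibility: M_Y·(L₁+L₂)/(3EI) = θ_0, giving M_Y = 90.61 kN·m (hogging).

M_Y = 90.61 kN·m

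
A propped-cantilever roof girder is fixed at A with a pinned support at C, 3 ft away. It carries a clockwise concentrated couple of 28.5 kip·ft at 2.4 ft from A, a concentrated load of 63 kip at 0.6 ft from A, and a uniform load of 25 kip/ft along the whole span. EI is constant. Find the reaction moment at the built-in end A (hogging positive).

M_A = 42.8 kip·ft

Choose R_C as the redundant. The primary structure is the cantilever fixed at A.
Primary-structure tip deflection at C by superposition:
  clockwise couple 28.5 at a = 2.4: M₀a(2L − a)/(2EI) = 123.1/EI
  point load 63 at a = 0.6: Pa²(3L − a)/(6EI) = 31.75/EI
  UDL 25: wL⁴/(8EI) = 253.1/EI
  δ_0 = 408/EI
Tip deflection under a unit load at C: L³/(3EI) = 9/EI.
The prop prevents deflection at C: R_C = δ_0/δ_{CC} = 408/9 = 45.33 kip.
Moment equilibrium about A: M_A = Σ(load moments about A) − R_C·L = 178.8 − 45.33×3 = 42.8 kip·ft.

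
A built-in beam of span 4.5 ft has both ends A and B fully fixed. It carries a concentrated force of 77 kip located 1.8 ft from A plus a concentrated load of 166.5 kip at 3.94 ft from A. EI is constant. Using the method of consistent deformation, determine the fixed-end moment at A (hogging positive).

Take the two fixed-end moments M_A, M_B as redundants; the released structure is the simple span AB.
Simple-span end rotations at A and B under the given loads:
  at A: point load 77 at a = 1.8: Pab(L + b)/(6LEI) = 99.79/EI
  at B: point load 77 at a = 1.8: Pab(L + a)/(6LEI) = 87.32/EI
  at A: point load 166.5 at a = 3.94: Pab(L + b)/(6LEI) = 68.85/EI
  at B: point load 166.5 at a = 3.94: Pab(L + a)/(6LEI) = 114.8/EI
  θ_A0 = 168.6/EI,  θ_B0 = 202.2/EI
Flexibility coefficients: a unit moment at one end gives L/(3EI) there and L/(6EI) at the far end, so f₁₁ = f₂₂ = 1.5/EI and f₁₂ = f₂₁ = 0.75/EI.
Compatibility — zero rotation at each built-in end:
  1.5 M_A + 0.75 M_B = 168.6
  0.75 M_A + 1.5 M_B = 202.2
Solving the pair gives M_A = 60.06 kip·ft and M_B = 104.7 kip·ft (hogging).

M_A = 60.06 kip·ft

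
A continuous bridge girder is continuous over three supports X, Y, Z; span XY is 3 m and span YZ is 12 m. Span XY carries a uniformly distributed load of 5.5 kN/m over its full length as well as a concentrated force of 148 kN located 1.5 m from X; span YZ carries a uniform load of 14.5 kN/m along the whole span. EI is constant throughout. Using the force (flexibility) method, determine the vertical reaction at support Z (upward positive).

Take M_Y as the redundant. Released structure: two simple spans XY and YZ with a hinge at Y.
Rotations at Y on the released spans (each span's end-slope, ×1/EI):
  span XY: UDL 5.5: wL³/(24EI) = 6.188/EI
  span XY: point load 148 at a = 1.5: Pab(L + a)/(6LEI) = 83.25/EI
  span YZ: UDL 14.5: wL³/(24EI) = 1044/EI
  relative rotation θ_0 = (89.44 + 1044)/EI = 1133/EI
A unit hogging moment at Y produces rotation L₁/(3EI) + L₂/(3EI) = 5/EI.
Compatibility: M_Y·(L₁+L₂)/(3EI) = θ_0, giving M_Y = 226.7 kN·m (hogging).
Span YZ, ΣM about Z: R_Y^{YZ}·12 = 1044 + 226.7, so R_Y^{YZ} = 105.9 kN and R_Z = 174 − 105.9 = 68.11 kN.

R_Z = 68.11 kN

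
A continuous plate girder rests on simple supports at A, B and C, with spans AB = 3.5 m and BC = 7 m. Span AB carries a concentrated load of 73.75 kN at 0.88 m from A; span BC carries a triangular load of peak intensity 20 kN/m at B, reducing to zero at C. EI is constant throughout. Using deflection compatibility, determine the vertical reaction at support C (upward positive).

R_C = 15.66 kN

Insert a hinge at B; M_B is the redundant, and each span becomes simply supported.
End slopes at the hinge B, treating each span as simply supported:
  span AB: point load 73.75 at a = 0.88: Pab(L + a)/(6LEI) = 35.47/EI
  span BC: triangular load, peak 20: w₀L³/(45EI) = 152.4/EI
  relative rotation θ_0 = (35.47 + 152.4)/EI = 187.9/EI
A unit hogging moment at B produces rotation L₁/(3EI) + L₂/(3EI) = 3.5/EI.
Slope continuity at B: θ_0 = M_B·3.5/EI, so M_B = 187.9/3.5 = 53.69 kN·m (hogging).
Span BC, ΣM about C: R_B^{BC}·7 = 326.7 + 53.69, so R_B^{BC} = 54.34 kN and R_C = 70 − 54.34 = 15.66 kN.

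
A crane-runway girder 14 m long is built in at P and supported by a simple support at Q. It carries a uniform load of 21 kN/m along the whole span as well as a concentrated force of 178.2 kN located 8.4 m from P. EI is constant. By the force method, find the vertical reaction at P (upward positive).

Remove the prop at Q; the released (primary) structure is a cantilever built in at P.
Downward deflection at the released point Q due to the loads:
  UDL 21: wL⁴/(8EI) = 100842/EI
  point load 178.2 at a = 8.4: Pa²(3L − a)/(6EI) = 70413/EI
  δ_0 = 171255/EI
Flexibility coefficient — unit upward force at Q: δ_{QQ} = L³/(3EI) = 914.7/EI.
The prop prevents deflection at Q: R_Q = δ_0/δ_{QQ} = 171255/914.7 = 187.2 kN.
Vertical equilibrium: R_P = ΣP − R_Q = 472.2 − 187.2 = 285 kN.

R_P = 285 kN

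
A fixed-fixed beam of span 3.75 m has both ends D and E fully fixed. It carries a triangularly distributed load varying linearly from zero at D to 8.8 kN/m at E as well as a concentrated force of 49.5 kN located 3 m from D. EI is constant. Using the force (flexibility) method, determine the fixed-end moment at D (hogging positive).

M_D = 10.06 kN·m

Take the two fixed-end moments M_D, M_E as redundants; the released structure is the simple span DE.
On the primary (simply-supported) span, the end slopes from the loading are:
  at D: triangular load, peak 8.8: 7w₀L³/(360EI) = 9.023/EI
  at E: triangular load, peak 8.8: w₀L³/(45EI) = 10.31/EI
  at D: point load 49.5 at a = 3: Pab(L + b)/(6LEI) = 22.27/EI
  at E: point load 49.5 at a = 3: Pab(L + a)/(6LEI) = 33.41/EI
  θ_D0 = 31.3/EI,  θ_E0 = 43.73/EI
Flexibility coefficients: a unit moment at one end gives L/(3EI) there and L/(6EI) at the far end, so f₁₁ = f₂₂ = 1.25/EI and f₁₂ = f₂₁ = 0.625/EI.
Compatibility — zero rotation at each built-in end:
  1.25 M_D + 0.625 M_E = 31.3
  0.625 M_D + 1.25 M_E = 43.73
Solving the pair gives M_D = 10.06 kN·m and M_E = 29.95 kN·m (hogging).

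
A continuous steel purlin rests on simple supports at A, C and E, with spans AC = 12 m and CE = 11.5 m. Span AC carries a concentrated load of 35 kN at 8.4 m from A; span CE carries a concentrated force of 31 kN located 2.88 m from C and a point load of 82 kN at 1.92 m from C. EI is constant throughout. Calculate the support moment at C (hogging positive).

M_C = 125.8 kN·m

Insert a hinge at C; M_C is the redundant, and each span becomes simply supported.
Rotations at C on the released spans (each span's end-slope, ×1/EI):
  span AC: point load 35 at a = 8.4: Pab(L + a)/(6LEI) = 299.9/EI
  span CE: point load 31 at a = 2.88: Pab(L + b)/(6LEI) = 224.4/EI
  span CE: point load 82 at a = 1.92: Pab(L + b)/(6LEI) = 460.8/EI
  relative rotation θ_0 = (299.9 + 685.2)/EI = 985.1/EI
A unit hogging moment at C produces rotation L₁/(3EI) + L₂/(3EI) = 7.833/EI.
Slope continuity at C: θ_0 = M_C·7.833/EI, so M_C = 985.1/7.833 = 125.8 kN·m (hogging).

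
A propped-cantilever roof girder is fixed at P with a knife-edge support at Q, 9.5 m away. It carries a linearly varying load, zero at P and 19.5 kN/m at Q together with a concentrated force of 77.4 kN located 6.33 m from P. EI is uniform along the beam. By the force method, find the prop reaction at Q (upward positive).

Release the roller at Q. Primary structure: cantilever fixed at P.
Free-end deflection of the primary structure under the applied loading (downward +):
  triangular load, peak 19.5 at the free end: 11w₀L⁴/(120EI) = 14559/EI
  point load 77.4 at a = 6.33: Pa²(3L − a)/(6EI) = 11459/EI
  δ_0 = 26019/EI
Flexibility coefficient — unit upward force at Q: δ_{QQ} = L³/(3EI) = 285.8/EI.
Compatibility at Q: δ_0 − R_Q·δ_{QQ} = 0, so R_Q = 26019/285.8 = 91.04 kN.

R_Q = 91.04 kN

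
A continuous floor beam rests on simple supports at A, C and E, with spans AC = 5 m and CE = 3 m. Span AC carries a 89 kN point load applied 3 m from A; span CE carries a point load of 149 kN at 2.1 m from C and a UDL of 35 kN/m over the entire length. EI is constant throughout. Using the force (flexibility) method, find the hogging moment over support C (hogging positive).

Insert a hinge at C; M_C is the redundant, and each span becomes simply supported.
Discontinuity in slope at C on the released structure — sum the simple-span end rotations:
  span AC: point load 89 at a = 3: Pab(L + a)/(6LEI) = 142.4/EI
  span CE: point load 149 at a = 2.1: Pab(L + b)/(6LEI) = 61.02/EI
  span CE: UDL 35: wL³/(24EI) = 39.38/EI
  relative rotation θ_0 = (142.4 + 100.4)/EI = 242.8/EI
A unit hogging moment at C produces rotation L₁/(3EI) + L₂/(3EI) = 2.667/EI.
Compatibility: M_C·(L₁+L₂)/(3EI) = θ_0, giving M_C = 91.05 kN·m (hogging).

M_C = 91.05 kN·m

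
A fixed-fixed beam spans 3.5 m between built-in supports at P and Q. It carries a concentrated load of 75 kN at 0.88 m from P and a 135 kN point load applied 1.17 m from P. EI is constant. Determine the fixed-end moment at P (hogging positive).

Take the two fixed-end moments M_P, M_Q as redundants; the released structure is the simple span PQ.
End rotations of the released simple span under the applied load (×1/EI):
  at P: point load 75 at a = 0.88: Pab(L + b)/(6LEI) = 50.39/EI
  at Q: point load 75 at a = 0.88: Pab(L + a)/(6LEI) = 36.07/EI
  at P: point load 135 at a = 1.17: Pab(L + b)/(6LEI) = 102.2/EI
  at Q: point load 135 at a = 1.17: Pab(L + a)/(6LEI) = 81.84/EI
  θ_P0 = 152.6/EI,  θ_Q0 = 117.9/EI
Flexibility coefficients: a unit moment at one end gives L/(3EI) there and L/(6EI) at the far end, so f₁₁ = f₂₂ = 1.167/EI and f₁₂ = f₂₁ = 0.5833/EI.
Compatibility — zero rotation at each built-in end:
  1.167 M_P + 0.5833 M_Q = 152.6
  0.5833 M_P + 1.167 M_Q = 117.9
Solving the pair gives M_P = 107 kN·m and M_Q = 47.57 kN·m (hogging).

M_P = 107 kN·m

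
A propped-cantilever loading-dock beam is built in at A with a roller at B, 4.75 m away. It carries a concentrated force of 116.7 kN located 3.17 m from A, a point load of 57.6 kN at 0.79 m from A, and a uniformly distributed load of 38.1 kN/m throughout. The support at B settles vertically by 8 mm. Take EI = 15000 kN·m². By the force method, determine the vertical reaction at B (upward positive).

R_B = 127.4 kN

Choose R_B as the redundant. The primary structure is the cantilever fixed at A.
Deflection at B on the released cantilever, summing each load's contribution:
  point load 116.7 at a = 3.17: Pa²(3L − a)/(6EI) = 2166/EI
  point load 57.6 at a = 0.79: Pa²(3L − a)/(6EI) = 80.64/EI
  UDL 38.1: wL⁴/(8EI) = 2424/EI
  δ_0 = 4671/EI
Flexibility coefficient — unit upward force at B: δ_{BB} = L³/(3EI) = 35.72/EI.
With EI = 15000 kN·m²: δ_0 = 0.31138 m and δ_{BB} = 0.002382 m/kN.
Compatibility — the beam at B must follow the support down by 0.008 m: δ_0 − R_B·δ_{BB} = 0.008, so R_B = (0.31138 − 0.008)/0.002382 = 127.4 kN.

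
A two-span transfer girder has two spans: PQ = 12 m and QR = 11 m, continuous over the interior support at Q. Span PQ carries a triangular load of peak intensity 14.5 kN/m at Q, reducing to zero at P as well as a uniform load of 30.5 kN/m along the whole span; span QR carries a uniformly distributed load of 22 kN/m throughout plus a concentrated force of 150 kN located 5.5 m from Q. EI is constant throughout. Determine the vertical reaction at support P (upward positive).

Insert a hinge at Q; M_Q is the redundant, and each span becomes simply supported.
End slopes at the hinge Q, treating each span as simply supported:
  span PQ: triangular load, peak 14.5: w₀L³/(45EI) = 556.8/EI
  span PQ: UDL 30.5: wL³/(24EI) = 2196/EI
  span QR: UDL 22: wL³/(24EI) = 1220/EI
  span QR: point load 150 at a = 5.5: Pab(L + b)/(6LEI) = 1134/EI
  relative rotation θ_0 = (2753 + 2354)/EI = 5107/EI
A unit hogging moment at Q produces rotation L₁/(3EI) + L₂/(3EI) = 7.667/EI.
Slope continuity at Q: θ_0 = M_Q·7.667/EI, so M_Q = 5107/7.667 = 666.2 kN·m (hogging).
Span PQ, ΣM about P with M_Q applied at Q: R_Q^{PQ}·12 = 2892 + 666.2, so R_Q^{PQ} = 296.5 kN and R_P = 453 − 296.5 = 156.5 kN.

R_P = 156.5 kN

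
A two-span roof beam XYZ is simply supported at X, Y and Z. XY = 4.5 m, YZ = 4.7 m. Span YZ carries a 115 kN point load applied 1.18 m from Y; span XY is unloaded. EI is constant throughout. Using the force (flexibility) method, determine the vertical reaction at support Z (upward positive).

R_Z = 19.21 kN

Insert a hinge at Y; M_Y is the redundant, and each span becomes simply supported.
Rotations at Y on the released spans (each span's end-slope, ×1/EI):
  span YZ: point load 115 at a = 1.18: Pab(L + b)/(6LEI) = 139.2/EI
  relative rotation θ_0 = (0 + 139.2)/EI = 139.2/EI
A unit hogging moment at Y produces rotation L₁/(3EI) + L₂/(3EI) = 3.067/EI.
Compatibility: M_Y·(L₁+L₂)/(3EI) = θ_0, giving M_Y = 45.4 kN·m (hogging).
Span YZ, ΣM about Z: R_Y^{YZ}·4.7 = 404.8 + 45.4, so R_Y^{YZ} = 95.79 kN and R_Z = 115 − 95.79 = 19.21 kN.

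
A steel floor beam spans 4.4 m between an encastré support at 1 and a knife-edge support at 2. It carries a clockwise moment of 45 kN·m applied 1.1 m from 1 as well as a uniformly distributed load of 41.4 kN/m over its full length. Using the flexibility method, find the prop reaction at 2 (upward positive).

R_2 = 75.02 kN

Remove the prop at 2; the released (primary) structure is a cantilever built in at 1.
Downward deflection at the released point 2 due to the loads:
  clockwise couple 45 at a = 1.1: M₀a(2L − a)/(2EI) = 190.6/EI
  UDL 41.4: wL⁴/(8EI) = 1940/EI
  δ_0 = 2130/EI
Tip deflection under a unit load at 2: L³/(3EI) = 28.39/EI.
The prop prevents deflection at 2: R_2 = δ_0/δ_{22} = 2130/28.39 = 75.02 kN.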